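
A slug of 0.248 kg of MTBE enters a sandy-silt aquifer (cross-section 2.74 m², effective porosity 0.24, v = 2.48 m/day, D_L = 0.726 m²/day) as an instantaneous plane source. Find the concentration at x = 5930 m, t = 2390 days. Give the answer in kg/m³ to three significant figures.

For an instantaneous plane source, C(x,t) = M/(n_e·A·√(4πDt)) · exp(−(x−vt)²/(4Dt)), with n_e·A the pore (flow) area.
Plume center vt = 2.48 × 2390 = 5927.2 m, so the well at 5930 m is 2.8 m downgradient of the peak.
√(4πDt) = 147.7 m, giving peak height M/(n_e·A·√(4πDt)) = 0.248/(0.24 × 2.74 × 147.7) = 0.002553 kg/m³.
(x−vt)²/(4Dt) = (2.8)²/(4 × 0.726 × 2390) = 0.001130; exp(−0.001130) = 0.9989.
C = 0.002553 × 0.9989 = 0.00255 kg/m³.

0.00255 kg/m³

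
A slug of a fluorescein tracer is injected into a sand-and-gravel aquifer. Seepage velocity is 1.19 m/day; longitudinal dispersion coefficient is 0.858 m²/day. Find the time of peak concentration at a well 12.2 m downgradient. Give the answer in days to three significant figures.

9.66 days

For the 1D instantaneous-source solution, setting ∂C/∂t = 0 at fixed x gives v²t² + 2Dt − x² = 0, so t = (√(D² + v²x²) − D)/v².
√(D² + v²x²) = √(0.858² + 1.19² × 12.2²) = 14.54; v² = 1.4161.
t = (14.54 − 0.858)/1.4161 = 9.66 days (vs. the pure-advection estimate x/v = 10.3 d).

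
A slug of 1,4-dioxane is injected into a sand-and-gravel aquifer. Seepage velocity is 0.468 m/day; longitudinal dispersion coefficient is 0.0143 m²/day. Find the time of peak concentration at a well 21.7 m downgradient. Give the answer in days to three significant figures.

46.3 days

For the 1D instantaneous-source solution, setting ∂C/∂t = 0 at fixed x gives v²t² + 2Dt − x² = 0, so t = (√(D² + v²x²) − D)/v².
√(D² + v²x²) = √(0.0143² + 0.468² × 21.7²) = 10.16; v² = 0.219024.
t = (10.16 − 0.0143)/0.219024 = 46.3 days (vs. the pure-advection estimate x/v = 46.4 d).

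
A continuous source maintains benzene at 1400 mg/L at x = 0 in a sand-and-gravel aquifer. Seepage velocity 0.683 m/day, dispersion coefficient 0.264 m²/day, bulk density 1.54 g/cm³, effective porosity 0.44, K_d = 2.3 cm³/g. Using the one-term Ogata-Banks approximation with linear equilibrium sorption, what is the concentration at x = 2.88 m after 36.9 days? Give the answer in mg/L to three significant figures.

Retardation factor R = 1 + ρ_b·K_d/n = 1 + 1.54 × 2.3/0.44 = 9.050.
Sorption retards both mechanisms: v_R = v/R = 0.07547 m/day, D_R = D/R = 0.02917 m²/day.
v_R·t = 0.07547 × 36.9 = 2.784843 m; 2√(D_R t) = 2.075 m; argument = (2.88 − 2.784843)/2.075 = 0.04586.
C = C₀ × ½·erfc(0.04586) = 1400 × 0.4741 = 664 mg/L.

664 mg/L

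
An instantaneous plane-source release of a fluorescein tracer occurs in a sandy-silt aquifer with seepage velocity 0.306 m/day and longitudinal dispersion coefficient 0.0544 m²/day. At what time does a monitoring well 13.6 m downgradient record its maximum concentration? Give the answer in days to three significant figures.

43.9 days

For the 1D instantaneous-source solution, setting ∂C/∂t = 0 at fixed x gives v²t² + 2Dt − x² = 0, so t = (√(D² + v²x²) − D)/v².
√(D² + v²x²) = √(0.0544² + 0.306² × 13.6²) = 4.162; v² = 0.093636.
t = (4.162 − 0.0544)/0.093636 = 43.9 days (vs. the pure-advection estimate x/v = 44.4 d).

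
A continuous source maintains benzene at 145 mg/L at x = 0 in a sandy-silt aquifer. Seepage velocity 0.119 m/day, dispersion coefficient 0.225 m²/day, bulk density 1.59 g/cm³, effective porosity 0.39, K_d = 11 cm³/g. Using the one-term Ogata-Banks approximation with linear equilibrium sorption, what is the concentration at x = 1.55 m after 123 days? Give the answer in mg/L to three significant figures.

Retardation factor R = 1 + ρ_b·K_d/n = 1 + 1.59 × 11/0.39 = 45.85.
Sorption retards both mechanisms: v_R = v/R = 0.002595 m/day, D_R = D/R = 0.004907 m²/day.
v_R·t = 0.002595 × 123 = 0.319185 m; 2√(D_R t) = 1.554 m; argument = (1.55 − 0.319185)/1.554 = 0.7920.
C = C₀ × ½·erfc(0.7920) = 145 × 0.1313 = 19.0 mg/L.

19.0 mg/L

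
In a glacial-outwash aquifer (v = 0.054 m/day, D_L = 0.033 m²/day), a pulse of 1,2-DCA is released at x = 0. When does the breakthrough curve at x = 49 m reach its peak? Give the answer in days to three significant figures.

For the 1D instantaneous-source solution, setting ∂C/∂t = 0 at fixed x gives v²t² + 2Dt − x² = 0, so t = (√(D² + v²x²) − D)/v².
√(D² + v²x²) = √(0.033² + 0.054² × 49²) = 2.646; v² = 0.002916.
t = (2.646 − 0.033)/0.002916 = 896 days (vs. the pure-advection estimate x/v = 907 d).

896 days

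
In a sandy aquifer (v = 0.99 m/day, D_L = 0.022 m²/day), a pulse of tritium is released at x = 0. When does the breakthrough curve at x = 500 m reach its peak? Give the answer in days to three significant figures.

For the 1D instantaneous-source solution, setting ∂C/∂t = 0 at fixed x gives v²t² + 2Dt − x² = 0, so t = (√(D² + v²x²) − D)/v².
√(D² + v²x²) = √(0.022² + 0.99² × 500²) = 495.0; v² = 0.9801.
t = (495.0 − 0.022)/0.9801 = 505 days (vs. the pure-advection estimate x/v = 505 d).

505 days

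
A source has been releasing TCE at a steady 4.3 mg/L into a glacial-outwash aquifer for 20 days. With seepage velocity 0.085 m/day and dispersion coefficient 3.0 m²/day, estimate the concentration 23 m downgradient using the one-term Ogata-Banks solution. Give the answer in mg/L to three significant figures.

For a continuous step input, C/C₀ ≈ ½·erfc((x−vt)/(2√(Dt))).
vt = 0.085 × 20 = 1.7 m and 2√(Dt) = 2√(3.0 × 20) = 15.49 m.
Argument (x−vt)/(2√(Dt)) = (23 − 1.7)/15.49 = 1.375; ½·erfc(1.375) = 0.02591.
C = 4.3 × 0.02591 = 0.111 mg/L.

0.111 mg/L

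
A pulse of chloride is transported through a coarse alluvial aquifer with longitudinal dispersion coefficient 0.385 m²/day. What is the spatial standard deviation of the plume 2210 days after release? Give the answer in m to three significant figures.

41.3 m

Dispersive spreading gives a Gaussian with σ² = 2Dt; advection only shifts the center.
σ = √(2 × 0.385 × 2210) = 41.3 m.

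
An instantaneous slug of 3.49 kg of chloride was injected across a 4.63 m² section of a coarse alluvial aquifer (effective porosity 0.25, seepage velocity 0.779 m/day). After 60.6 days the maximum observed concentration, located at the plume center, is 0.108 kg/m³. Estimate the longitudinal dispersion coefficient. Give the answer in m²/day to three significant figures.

1.02 m²/day

At the plume center C_max = M/(n_e·A·√(4πDt)), so D = M²/(4πt·(n_e·A·C_max)²).
n_e·A·C_max = 0.25 × 4.63 × 0.108 = 0.1250 kg/m.
D = 3.49²/(4π × 60.6 × 0.1250²) = 1.02 m²/day.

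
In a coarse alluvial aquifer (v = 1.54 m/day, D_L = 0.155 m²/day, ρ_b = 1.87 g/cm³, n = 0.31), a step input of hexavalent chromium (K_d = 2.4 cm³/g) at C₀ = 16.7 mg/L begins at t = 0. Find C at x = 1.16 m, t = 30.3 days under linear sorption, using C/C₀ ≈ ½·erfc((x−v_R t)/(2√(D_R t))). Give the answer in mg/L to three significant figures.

Retardation factor R = 1 + ρ_b·K_d/n = 1 + 1.87 × 2.4/0.31 = 15.48.
Sorption retards both mechanisms: v_R = v/R = 0.09948 m/day, D_R = D/R = 0.01001 m²/day.
v_R·t = 0.09948 × 30.3 = 3.014244 m; 2√(D_R t) = 1.101 m; argument = (1.16 − 3.014244)/1.101 = -1.684.
C = C₀ × ½·erfc(-1.684) = 16.7 × 0.9914 = 16.6 mg/L.

16.6 mg/L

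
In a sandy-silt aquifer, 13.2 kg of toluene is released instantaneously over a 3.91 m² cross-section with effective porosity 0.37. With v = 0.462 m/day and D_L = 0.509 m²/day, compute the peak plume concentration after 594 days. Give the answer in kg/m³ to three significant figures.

0.148 kg/m³

The peak of an instantaneous 1D plume sits at x = vt; there the Gaussian factor is 1 and C_max = M/(n_e·A·√(4πDt)), where n_e·A is the pore area the mass is dissolved in.
√(4πDt) = √(4π × 0.509 × 594) = 61.64 m, so C_max = 13.2/(0.37 × 3.91 × 61.64) = 0.148 kg/m³.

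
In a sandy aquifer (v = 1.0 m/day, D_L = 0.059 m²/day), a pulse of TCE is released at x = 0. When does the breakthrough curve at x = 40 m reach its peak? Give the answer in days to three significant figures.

For the 1D instantaneous-source solution, setting ∂C/∂t = 0 at fixed x gives v²t² + 2Dt − x² = 0, so t = (√(D² + v²x²) − D)/v².
√(D² + v²x²) = √(0.059² + 1.0² × 40²) = 40.00; v² = 1.
t = (40.00 − 0.059)/1 = 39.9 days (vs. the pure-advection estimate x/v = 40.0 d).

39.9 days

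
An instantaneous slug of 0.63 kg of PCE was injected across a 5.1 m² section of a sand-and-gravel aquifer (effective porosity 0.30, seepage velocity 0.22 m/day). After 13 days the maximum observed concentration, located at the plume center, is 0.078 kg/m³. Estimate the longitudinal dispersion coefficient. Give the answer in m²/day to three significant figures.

At the plume center C_max = M/(n_e·A·√(4πDt)), so D = M²/(4πt·(n_e·A·C_max)²).
n_e·A·C_max = 0.30 × 5.1 × 0.078 = 0.1193 kg/m.
D = 0.63²/(4π × 13 × 0.1193²) = 0.171 m²/day.

0.171 m²/day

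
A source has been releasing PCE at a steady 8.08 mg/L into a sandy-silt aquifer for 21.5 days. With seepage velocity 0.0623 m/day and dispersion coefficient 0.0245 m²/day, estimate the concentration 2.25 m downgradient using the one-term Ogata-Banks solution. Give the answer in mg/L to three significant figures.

1.52 mg/L

For a continuous step input, C/C₀ ≈ ½·erfc((x−vt)/(2√(Dt))).
vt = 0.0623 × 21.5 = 1.33945 m and 2√(Dt) = 2√(0.0245 × 21.5) = 1.452 m.
Argument (x−vt)/(2√(Dt)) = (2.25 − 1.33945)/1.452 = 0.6271; ½·erfc(0.6271) = 0.1876.
C = 8.08 × 0.1876 = 1.52 mg/L.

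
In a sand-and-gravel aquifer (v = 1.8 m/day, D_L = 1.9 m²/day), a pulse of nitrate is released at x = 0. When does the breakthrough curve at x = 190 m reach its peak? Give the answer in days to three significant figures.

For the 1D instantaneous-source solution, setting ∂C/∂t = 0 at fixed x gives v²t² + 2Dt − x² = 0, so t = (√(D² + v²x²) − D)/v².
√(D² + v²x²) = √(1.9² + 1.8² × 190²) = 342.0; v² = 3.24.
t = (342.0 − 1.9)/3.24 = 105 days (vs. the pure-advection estimate x/v = 106 d).

105 days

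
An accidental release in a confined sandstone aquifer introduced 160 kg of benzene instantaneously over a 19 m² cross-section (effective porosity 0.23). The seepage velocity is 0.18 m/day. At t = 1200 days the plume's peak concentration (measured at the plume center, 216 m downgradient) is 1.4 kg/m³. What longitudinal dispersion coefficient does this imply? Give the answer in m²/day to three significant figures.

0.0454 m²/day

At the plume center C_max = M/(n_e·A·√(4πDt)), so D = M²/(4πt·(n_e·A·C_max)²).
n_e·A·C_max = 0.23 × 19 × 1.4 = 6.118 kg/m.
D = 160²/(4π × 1200 × 6.118²) = 0.0454 m²/day.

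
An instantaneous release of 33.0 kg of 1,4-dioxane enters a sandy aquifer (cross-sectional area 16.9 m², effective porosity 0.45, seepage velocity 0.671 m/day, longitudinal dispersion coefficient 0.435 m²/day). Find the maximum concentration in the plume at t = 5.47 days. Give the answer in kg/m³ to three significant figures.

0.794 kg/m³

The peak of an instantaneous 1D plume sits at x = vt; there the Gaussian factor is 1 and C_max = M/(n_e·A·√(4πDt)), where n_e·A is the pore area the mass is dissolved in.
√(4πDt) = √(4π × 0.435 × 5.47) = 5.468 m, so C_max = 33.0/(0.45 × 16.9 × 5.468) = 0.794 kg/m³.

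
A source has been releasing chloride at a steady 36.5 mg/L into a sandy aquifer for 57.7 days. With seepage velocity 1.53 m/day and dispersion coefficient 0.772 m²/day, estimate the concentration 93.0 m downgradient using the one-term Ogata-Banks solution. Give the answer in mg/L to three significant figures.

11.3 mg/L

For a continuous step input, C/C₀ ≈ ½·erfc((x−vt)/(2√(Dt))).
vt = 1.53 × 57.7 = 88.281 m and 2√(Dt) = 2√(0.772 × 57.7) = 13.35 m.
Argument (x−vt)/(2√(Dt)) = (93.0 − 88.281)/13.35 = 0.3535; ½·erfc(0.3535) = 0.3086.
C = 36.5 × 0.3086 = 11.3 mg/L.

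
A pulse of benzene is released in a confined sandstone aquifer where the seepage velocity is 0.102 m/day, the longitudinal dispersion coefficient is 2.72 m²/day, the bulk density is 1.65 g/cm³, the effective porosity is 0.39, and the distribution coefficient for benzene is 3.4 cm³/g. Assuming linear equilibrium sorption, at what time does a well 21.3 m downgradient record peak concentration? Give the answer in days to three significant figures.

Retardation factor R = 1 + ρ_b·K_d/n = 1 + 1.65 × 3.4/0.39 = 15.38.
Sorption retards both mechanisms: v_R = v/R = 0.006632 m/day, D_R = D/R = 0.1769 m²/day.
Peak time from v_R²t² + 2D_R t − x² = 0: t = (√(D_R² + v_R²x²) − D_R)/v_R².
√(D_R² + v_R²x²) = √(0.1769² + 0.006632² × 21.3²) = 0.2264; v_R² = 4.398e-05.
t = (0.2264 − 0.1769)/4.398e-05 = 1130 days.

1130 days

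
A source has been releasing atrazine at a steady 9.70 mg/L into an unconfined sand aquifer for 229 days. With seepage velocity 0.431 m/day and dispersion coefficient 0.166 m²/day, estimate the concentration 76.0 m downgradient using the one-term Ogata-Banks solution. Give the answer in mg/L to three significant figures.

9.66 mg/L

For a continuous step input, C/C₀ ≈ ½·erfc((x−vt)/(2√(Dt))).
vt = 0.431 × 229 = 98.699 m and 2√(Dt) = 2√(0.166 × 229) = 12.33 m.
Argument (x−vt)/(2√(Dt)) = (76.0 − 98.699)/12.33 = -1.841; ½·erfc(-1.841) = 0.9954.
C = 9.70 × 0.9954 = 9.66 mg/L.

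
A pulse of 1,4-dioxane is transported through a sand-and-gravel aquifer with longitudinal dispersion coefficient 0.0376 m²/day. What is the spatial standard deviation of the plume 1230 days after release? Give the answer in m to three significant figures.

9.62 m

Dispersive spreading gives a Gaussian with σ² = 2Dt; advection only shifts the center.
σ = √(2 × 0.0376 × 1230) = 9.62 m.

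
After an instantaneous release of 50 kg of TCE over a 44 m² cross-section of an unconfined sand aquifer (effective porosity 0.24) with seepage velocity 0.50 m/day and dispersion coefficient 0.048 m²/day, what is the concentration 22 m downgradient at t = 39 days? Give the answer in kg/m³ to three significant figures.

For an instantaneous plane source, C(x,t) = M/(n_e·A·√(4πDt)) · exp(−(x−vt)²/(4Dt)), with n_e·A the pore (flow) area.
Plume center vt = 0.50 × 39 = 19.5 m, so the well at 22 m is 2.5 m downgradient of the peak.
√(4πDt) = 4.850 m, giving peak height M/(n_e·A·√(4πDt)) = 50/(0.24 × 44 × 4.850) = 0.9763 kg/m³.
(x−vt)²/(4Dt) = (2.5)²/(4 × 0.048 × 39) = 0.8347; exp(−0.8347) = 0.4340.
C = 0.9763 × 0.4340 = 0.424 kg/m³.

0.424 kg/m³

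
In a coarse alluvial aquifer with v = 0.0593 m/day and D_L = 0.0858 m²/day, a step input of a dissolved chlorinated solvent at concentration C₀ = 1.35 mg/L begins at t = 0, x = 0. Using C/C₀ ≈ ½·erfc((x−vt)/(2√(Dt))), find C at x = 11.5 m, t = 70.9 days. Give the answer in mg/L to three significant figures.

0.0246 mg/L

For a continuous step input, C/C₀ ≈ ½·erfc((x−vt)/(2√(Dt))).
vt = 0.0593 × 70.9 = 4.20437 m and 2√(Dt) = 2√(0.0858 × 70.9) = 4.933 m.
Argument (x−vt)/(2√(Dt)) = (11.5 − 4.20437)/4.933 = 1.479; ½·erfc(1.479) = 0.01824.
C = 1.35 × 0.01824 = 0.0246 mg/L.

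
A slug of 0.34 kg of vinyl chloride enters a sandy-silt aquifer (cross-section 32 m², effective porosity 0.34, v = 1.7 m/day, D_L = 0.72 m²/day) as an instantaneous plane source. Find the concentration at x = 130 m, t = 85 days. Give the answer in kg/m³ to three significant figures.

0.000477 kg/m³

For an instantaneous plane source, C(x,t) = M/(n_e·A·√(4πDt)) · exp(−(x−vt)²/(4Dt)), with n_e·A the pore (flow) area.
Plume center vt = 1.7 × 85 = 144.5 m, so the well at 130 m is 14.5 m upgradient of the peak.
√(4πDt) = 27.73 m, giving peak height M/(n_e·A·√(4πDt)) = 0.34/(0.34 × 32 × 27.73) = 0.001127 kg/m³.
(x−vt)²/(4Dt) = (-14.5)²/(4 × 0.72 × 85) = 0.8589; exp(−0.8589) = 0.4236.
C = 0.001127 × 0.4236 = 0.000477 kg/m³.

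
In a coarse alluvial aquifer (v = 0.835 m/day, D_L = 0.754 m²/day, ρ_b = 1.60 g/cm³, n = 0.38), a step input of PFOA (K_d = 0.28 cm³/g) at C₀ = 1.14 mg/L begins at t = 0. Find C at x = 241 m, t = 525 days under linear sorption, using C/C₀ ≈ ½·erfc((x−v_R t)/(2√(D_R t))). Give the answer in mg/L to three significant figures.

Retardation factor R = 1 + ρ_b·K_d/n = 1 + 1.60 × 0.28/0.38 = 2.179.
Sorption retards both mechanisms: v_R = v/R = 0.3832 m/day, D_R = D/R = 0.3460 m²/day.
v_R·t = 0.3832 × 525 = 201.18 m; 2√(D_R t) = 26.96 m; argument = (241 − 201.18)/26.96 = 1.477.
C = C₀ × ½·erfc(1.477) = 1.14 × 0.01836 = 0.0209 mg/L.

0.0209 mg/L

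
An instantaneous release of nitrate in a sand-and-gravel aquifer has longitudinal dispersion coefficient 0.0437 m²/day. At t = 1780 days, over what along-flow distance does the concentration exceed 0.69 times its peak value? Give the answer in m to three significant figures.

The plume is Gaussian with σ = √(2Dt) = √(2 × 0.0437 × 1780) = 12.47 m.
C/C_peak = exp(−Δx²/(2σ²)) = 0.69 ⇒ Δx = σ·√(−2 ln 0.69) = 12.47 × 0.8615 = 10.74 m.
Width = 2Δx = 21.5 m.

21.5 m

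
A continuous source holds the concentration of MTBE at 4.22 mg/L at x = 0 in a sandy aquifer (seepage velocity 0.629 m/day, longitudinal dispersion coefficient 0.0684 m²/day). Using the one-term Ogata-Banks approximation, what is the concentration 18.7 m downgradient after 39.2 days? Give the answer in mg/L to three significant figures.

4.20 mg/L

For a continuous step input, C/C₀ ≈ ½·erfc((x−vt)/(2√(Dt))).
vt = 0.629 × 39.2 = 24.6568 m and 2√(Dt) = 2√(0.0684 × 39.2) = 3.275 m.
Argument (x−vt)/(2√(Dt)) = (18.7 − 24.6568)/3.275 = -1.819; ½·erfc(-1.819) = 0.9950.
C = 4.22 × 0.9950 = 4.20 mg/L.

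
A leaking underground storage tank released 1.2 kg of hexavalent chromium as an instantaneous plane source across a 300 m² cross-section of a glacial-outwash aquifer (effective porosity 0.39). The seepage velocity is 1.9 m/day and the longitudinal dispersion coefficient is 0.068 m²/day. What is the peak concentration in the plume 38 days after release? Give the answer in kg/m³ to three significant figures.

The peak of an instantaneous 1D plume sits at x = vt; there the Gaussian factor is 1 and C_max = M/(n_e·A·√(4πDt)), where n_e·A is the pore area the mass is dissolved in.
√(4πDt) = √(4π × 0.068 × 38) = 5.698 m, so C_max = 1.2/(0.39 × 300 × 5.698) = 0.00180 kg/m³.

0.00180 kg/m³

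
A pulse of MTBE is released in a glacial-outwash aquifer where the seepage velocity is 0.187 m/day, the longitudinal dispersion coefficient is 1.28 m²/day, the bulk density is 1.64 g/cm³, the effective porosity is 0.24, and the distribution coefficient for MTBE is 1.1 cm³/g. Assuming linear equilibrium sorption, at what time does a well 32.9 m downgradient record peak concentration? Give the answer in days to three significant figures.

Retardation factor R = 1 + ρ_b·K_d/n = 1 + 1.64 × 1.1/0.24 = 8.517.
Sorption retards both mechanisms: v_R = v/R = 0.02196 m/day, D_R = D/R = 0.1503 m²/day.
Peak time from v_R²t² + 2D_R t − x² = 0: t = (√(D_R² + v_R²x²) − D_R)/v_R².
√(D_R² + v_R²x²) = √(0.1503² + 0.02196² × 32.9²) = 0.7380; v_R² = 0.0004822.
t = (0.7380 − 0.1503)/0.0004822 = 1220 days.

1220 days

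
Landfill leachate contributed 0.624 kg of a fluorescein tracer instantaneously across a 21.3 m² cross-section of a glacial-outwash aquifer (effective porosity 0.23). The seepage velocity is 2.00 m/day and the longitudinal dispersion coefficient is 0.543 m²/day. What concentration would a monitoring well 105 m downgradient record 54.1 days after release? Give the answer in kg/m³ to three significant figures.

0.00608 kg/m³

For an instantaneous plane source, C(x,t) = M/(n_e·A·√(4πDt)) · exp(−(x−vt)²/(4Dt)), with n_e·A the pore (flow) area.
Plume center vt = 2.00 × 54.1 = 108.2 m, so the well at 105 m is 3.2 m upgradient of the peak.
√(4πDt) = 19.21 m, giving peak height M/(n_e·A·√(4πDt)) = 0.624/(0.23 × 21.3 × 19.21) = 0.006631 kg/m³.
(x−vt)²/(4Dt) = (-3.2)²/(4 × 0.543 × 54.1) = 0.08715; exp(−0.08715) = 0.9165.
C = 0.006631 × 0.9165 = 0.00608 kg/m³.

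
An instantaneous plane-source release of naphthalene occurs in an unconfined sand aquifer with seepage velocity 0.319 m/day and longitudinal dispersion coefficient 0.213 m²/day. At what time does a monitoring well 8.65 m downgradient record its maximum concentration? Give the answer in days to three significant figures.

For the 1D instantaneous-source solution, setting ∂C/∂t = 0 at fixed x gives v²t² + 2Dt − x² = 0, so t = (√(D² + v²x²) − D)/v².
√(D² + v²x²) = √(0.213² + 0.319² × 8.65²) = 2.768; v² = 0.101761.
t = (2.768 − 0.213)/0.101761 = 25.1 days (vs. the pure-advection estimate x/v = 27.1 d).

25.1 days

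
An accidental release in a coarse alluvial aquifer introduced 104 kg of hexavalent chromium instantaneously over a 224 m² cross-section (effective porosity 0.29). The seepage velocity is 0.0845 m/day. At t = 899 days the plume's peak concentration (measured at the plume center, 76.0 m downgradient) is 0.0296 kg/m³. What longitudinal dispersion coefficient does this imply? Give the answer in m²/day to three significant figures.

At the plume center C_max = M/(n_e·A·√(4πDt)), so D = M²/(4πt·(n_e·A·C_max)²).
n_e·A·C_max = 0.29 × 224 × 0.0296 = 1.923 kg/m.
D = 104²/(4π × 899 × 1.923²) = 0.259 m²/day.

0.259 m²/day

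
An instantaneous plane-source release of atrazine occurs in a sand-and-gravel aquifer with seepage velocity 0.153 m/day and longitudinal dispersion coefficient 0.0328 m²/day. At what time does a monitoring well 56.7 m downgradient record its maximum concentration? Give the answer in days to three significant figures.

369 days

For the 1D instantaneous-source solution, setting ∂C/∂t = 0 at fixed x gives v²t² + 2Dt − x² = 0, so t = (√(D² + v²x²) − D)/v².
√(D² + v²x²) = √(0.0328² + 0.153² × 56.7²) = 8.675; v² = 0.023409.
t = (8.675 − 0.0328)/0.023409 = 369 days (vs. the pure-advection estimate x/v = 371 d).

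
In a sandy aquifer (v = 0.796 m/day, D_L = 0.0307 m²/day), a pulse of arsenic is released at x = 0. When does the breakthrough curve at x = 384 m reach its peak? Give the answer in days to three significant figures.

482 days

For the 1D instantaneous-source solution, setting ∂C/∂t = 0 at fixed x gives v²t² + 2Dt − x² = 0, so t = (√(D² + v²x²) − D)/v².
√(D² + v²x²) = √(0.0307² + 0.796² × 384²) = 305.7; v² = 0.633616.
t = (305.7 − 0.0307)/0.633616 = 482 days (vs. the pure-advection estimate x/v = 482 d).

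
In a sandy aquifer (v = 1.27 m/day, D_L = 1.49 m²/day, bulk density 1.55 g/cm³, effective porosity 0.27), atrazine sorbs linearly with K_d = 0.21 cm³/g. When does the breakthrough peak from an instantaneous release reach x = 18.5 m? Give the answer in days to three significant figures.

Retardation factor R = 1 + ρ_b·K_d/n = 1 + 1.55 × 0.21/0.27 = 2.206.
Sorption retards both mechanisms: v_R = v/R = 0.5757 m/day, D_R = D/R = 0.6754 m²/day.
Peak time from v_R²t² + 2D_R t − x² = 0: t = (√(D_R² + v_R²x²) − D_R)/v_R².
√(D_R² + v_R²x²) = √(0.6754² + 0.5757² × 18.5²) = 10.67; v_R² = 0.3314.
t = (10.67 − 0.6754)/0.3314 = 30.2 days.

30.2 days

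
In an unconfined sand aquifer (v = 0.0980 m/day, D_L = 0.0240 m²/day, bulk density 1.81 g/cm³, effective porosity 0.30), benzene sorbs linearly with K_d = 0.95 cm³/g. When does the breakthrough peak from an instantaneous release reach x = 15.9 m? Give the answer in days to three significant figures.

1080 days

Retardation factor R = 1 + ρ_b·K_d/n = 1 + 1.81 × 0.95/0.30 = 6.732.
Sorption retards both mechanisms: v_R = v/R = 0.01456 m/day, D_R = D/R = 0.003565 m²/day.
Peak time from v_R²t² + 2D_R t − x² = 0: t = (√(D_R² + v_R²x²) − D_R)/v_R².
√(D_R² + v_R²x²) = √(0.003565² + 0.01456² × 15.9²) = 0.2315; v_R² = 0.0002120.
t = (0.2315 − 0.003565)/0.0002120 = 1080 days.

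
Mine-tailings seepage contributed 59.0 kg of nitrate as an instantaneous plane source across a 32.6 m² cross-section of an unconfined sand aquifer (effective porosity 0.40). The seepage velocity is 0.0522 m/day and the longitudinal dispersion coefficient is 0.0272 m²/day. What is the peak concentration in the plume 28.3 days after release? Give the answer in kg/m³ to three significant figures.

The peak of an instantaneous 1D plume sits at x = vt; there the Gaussian factor is 1 and C_max = M/(n_e·A·√(4πDt)), where n_e·A is the pore area the mass is dissolved in.
√(4πDt) = √(4π × 0.0272 × 28.3) = 3.110 m, so C_max = 59.0/(0.40 × 32.6 × 3.110) = 1.45 kg/m³.

1.45 kg/m³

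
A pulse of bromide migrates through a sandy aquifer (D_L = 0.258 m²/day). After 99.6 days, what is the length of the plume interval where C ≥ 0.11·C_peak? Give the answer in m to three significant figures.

The plume is Gaussian with σ = √(2Dt) = √(2 × 0.258 × 99.6) = 7.169 m.
C/C_peak = exp(−Δx²/(2σ²)) = 0.11 ⇒ Δx = σ·√(−2 ln 0.11) = 7.169 × 2.101 = 15.06 m.
Width = 2Δx = 30.1 m.

30.1 m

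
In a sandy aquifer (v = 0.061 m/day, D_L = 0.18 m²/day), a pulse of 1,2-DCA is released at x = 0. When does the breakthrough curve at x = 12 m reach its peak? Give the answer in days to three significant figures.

154 days

For the 1D instantaneous-source solution, setting ∂C/∂t = 0 at fixed x gives v²t² + 2Dt − x² = 0, so t = (√(D² + v²x²) − D)/v².
√(D² + v²x²) = √(0.18² + 0.061² × 12²) = 0.7538; v² = 0.003721.
t = (0.7538 − 0.18)/0.003721 = 154 days (vs. the pure-advection estimate x/v = 197 d).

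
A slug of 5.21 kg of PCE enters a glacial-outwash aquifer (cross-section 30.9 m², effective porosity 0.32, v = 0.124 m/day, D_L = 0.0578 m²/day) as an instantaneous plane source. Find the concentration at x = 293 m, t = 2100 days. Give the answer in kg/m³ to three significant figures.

For an instantaneous plane source, C(x,t) = M/(n_e·A·√(4πDt)) · exp(−(x−vt)²/(4Dt)), with n_e·A the pore (flow) area.
Plume center vt = 0.124 × 2100 = 260.4 m, so the well at 293 m is 32.6 m downgradient of the peak.
√(4πDt) = 39.06 m, giving peak height M/(n_e·A·√(4πDt)) = 5.21/(0.32 × 30.9 × 39.06) = 0.01349 kg/m³.
(x−vt)²/(4Dt) = (32.6)²/(4 × 0.0578 × 2100) = 2.189; exp(−2.189) = 0.1120.
C = 0.01349 × 0.1120 = 0.00151 kg/m³.

0.00151 kg/m³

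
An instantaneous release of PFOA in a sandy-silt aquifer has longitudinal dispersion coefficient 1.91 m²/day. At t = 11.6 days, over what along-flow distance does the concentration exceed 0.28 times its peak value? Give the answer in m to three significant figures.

The plume is Gaussian with σ = √(2Dt) = √(2 × 1.91 × 11.6) = 6.657 m.
C/C_peak = exp(−Δx²/(2σ²)) = 0.28 ⇒ Δx = σ·√(−2 ln 0.28) = 6.657 × 1.596 = 10.62 m.
Width = 2Δx = 21.2 m.

21.2 m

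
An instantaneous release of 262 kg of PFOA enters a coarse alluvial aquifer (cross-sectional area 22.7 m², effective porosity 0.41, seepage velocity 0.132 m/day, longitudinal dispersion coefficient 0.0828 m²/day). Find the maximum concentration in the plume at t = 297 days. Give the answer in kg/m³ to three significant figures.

1.60 kg/m³

The peak of an instantaneous 1D plume sits at x = vt; there the Gaussian factor is 1 and C_max = M/(n_e·A·√(4πDt)), where n_e·A is the pore area the mass is dissolved in.
√(4πDt) = √(4π × 0.0828 × 297) = 17.58 m, so C_max = 262/(0.41 × 22.7 × 17.58) = 1.60 kg/m³.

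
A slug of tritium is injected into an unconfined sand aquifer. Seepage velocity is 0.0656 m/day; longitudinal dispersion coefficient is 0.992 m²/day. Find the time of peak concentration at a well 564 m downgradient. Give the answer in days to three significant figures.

For the 1D instantaneous-source solution, setting ∂C/∂t = 0 at fixed x gives v²t² + 2Dt − x² = 0, so t = (√(D² + v²x²) − D)/v².
√(D² + v²x²) = √(0.992² + 0.0656² × 564²) = 37.01; v² = 0.00430336.
t = (37.01 − 0.992)/0.00430336 = 8370 days (vs. the pure-advection estimate x/v = 8600 d).

8370 days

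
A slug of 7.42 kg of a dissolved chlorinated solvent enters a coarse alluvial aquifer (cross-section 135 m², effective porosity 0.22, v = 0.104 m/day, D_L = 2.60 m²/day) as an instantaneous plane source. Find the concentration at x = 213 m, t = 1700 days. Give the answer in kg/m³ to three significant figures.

For an instantaneous plane source, C(x,t) = M/(n_e·A·√(4πDt)) · exp(−(x−vt)²/(4Dt)), with n_e·A the pore (flow) area.
Plume center vt = 0.104 × 1700 = 176.8 m, so the well at 213 m is 36.2 m downgradient of the peak.
√(4πDt) = 235.7 m, giving peak height M/(n_e·A·√(4πDt)) = 7.42/(0.22 × 135 × 235.7) = 0.001060 kg/m³.
(x−vt)²/(4Dt) = (36.2)²/(4 × 2.60 × 1700) = 0.07412; exp(−0.07412) = 0.9286.
C = 0.001060 × 0.9286 = 0.000984 kg/m³.

0.000984 kg/m³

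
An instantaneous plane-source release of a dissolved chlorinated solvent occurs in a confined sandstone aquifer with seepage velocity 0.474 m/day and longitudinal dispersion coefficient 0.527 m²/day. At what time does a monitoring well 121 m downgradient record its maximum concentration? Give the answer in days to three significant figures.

For the 1D instantaneous-source solution, setting ∂C/∂t = 0 at fixed x gives v²t² + 2Dt − x² = 0, so t = (√(D² + v²x²) − D)/v².
√(D² + v²x²) = √(0.527² + 0.474² × 121²) = 57.36; v² = 0.224676.
t = (57.36 − 0.527)/0.224676 = 253 days (vs. the pure-advection estimate x/v = 255 d).

253 days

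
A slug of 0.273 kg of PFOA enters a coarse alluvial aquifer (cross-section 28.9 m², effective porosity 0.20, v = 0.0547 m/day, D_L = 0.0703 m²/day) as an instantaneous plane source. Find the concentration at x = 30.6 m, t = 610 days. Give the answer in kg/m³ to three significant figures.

For an instantaneous plane source, C(x,t) = M/(n_e·A·√(4πDt)) · exp(−(x−vt)²/(4Dt)), with n_e·A the pore (flow) area.
Plume center vt = 0.0547 × 610 = 33.367 m, so the well at 30.6 m is 2.767 m upgradient of the peak.
√(4πDt) = 23.21 m, giving peak height M/(n_e·A·√(4πDt)) = 0.273/(0.20 × 28.9 × 23.21) = 0.002035 kg/m³.
(x−vt)²/(4Dt) = (-2.767)²/(4 × 0.0703 × 610) = 0.04463; exp(−0.04463) = 0.9564.
C = 0.002035 × 0.9564 = 0.00195 kg/m³.

0.00195 kg/m³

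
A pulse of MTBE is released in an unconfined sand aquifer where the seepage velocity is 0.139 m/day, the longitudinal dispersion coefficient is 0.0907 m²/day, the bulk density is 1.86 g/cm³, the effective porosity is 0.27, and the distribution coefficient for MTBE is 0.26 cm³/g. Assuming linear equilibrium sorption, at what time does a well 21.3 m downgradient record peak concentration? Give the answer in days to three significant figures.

415 days

Retardation factor R = 1 + ρ_b·K_d/n = 1 + 1.86 × 0.26/0.27 = 2.791.
Sorption retards both mechanisms: v_R = v/R = 0.04980 m/day, D_R = D/R = 0.03250 m²/day.
Peak time from v_R²t² + 2D_R t − x² = 0: t = (√(D_R² + v_R²x²) − D_R)/v_R².
√(D_R² + v_R²x²) = √(0.03250² + 0.04980² × 21.3²) = 1.061; v_R² = 0.002480.
t = (1.061 − 0.03250)/0.002480 = 415 days.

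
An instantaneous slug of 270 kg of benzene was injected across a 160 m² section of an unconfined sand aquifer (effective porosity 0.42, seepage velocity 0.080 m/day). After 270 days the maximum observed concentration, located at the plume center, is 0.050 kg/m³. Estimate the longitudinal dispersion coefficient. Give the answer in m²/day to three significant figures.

At the plume center C_max = M/(n_e·A·√(4πDt)), so D = M²/(4πt·(n_e·A·C_max)²).
n_e·A·C_max = 0.42 × 160 × 0.050 = 3.360 kg/m.
D = 270²/(4π × 270 × 3.360²) = 1.90 m²/day.

1.90 m²/day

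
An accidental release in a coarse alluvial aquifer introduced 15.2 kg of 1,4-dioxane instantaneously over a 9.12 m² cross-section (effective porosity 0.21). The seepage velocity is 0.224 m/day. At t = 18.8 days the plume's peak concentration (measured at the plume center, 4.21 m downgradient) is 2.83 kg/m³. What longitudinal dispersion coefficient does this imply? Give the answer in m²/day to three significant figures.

At the plume center C_max = M/(n_e·A·√(4πDt)), so D = M²/(4πt·(n_e·A·C_max)²).
n_e·A·C_max = 0.21 × 9.12 × 2.83 = 5.420 kg/m.
D = 15.2²/(4π × 18.8 × 5.420²) = 0.0333 m²/day.

0.0333 m²/day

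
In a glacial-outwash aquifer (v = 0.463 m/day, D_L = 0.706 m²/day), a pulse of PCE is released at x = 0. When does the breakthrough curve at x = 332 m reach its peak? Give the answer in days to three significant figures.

714 days

For the 1D instantaneous-source solution, setting ∂C/∂t = 0 at fixed x gives v²t² + 2Dt − x² = 0, so t = (√(D² + v²x²) − D)/v².
√(D² + v²x²) = √(0.706² + 0.463² × 332²) = 153.7; v² = 0.214369.
t = (153.7 − 0.706)/0.214369 = 714 days (vs. the pure-advection estimate x/v = 717 d).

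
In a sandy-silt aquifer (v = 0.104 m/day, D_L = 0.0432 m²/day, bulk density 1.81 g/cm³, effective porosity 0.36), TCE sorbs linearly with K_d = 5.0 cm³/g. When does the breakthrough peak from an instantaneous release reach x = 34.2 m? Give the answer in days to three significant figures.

Retardation factor R = 1 + ρ_b·K_d/n = 1 + 1.81 × 5.0/0.36 = 26.14.
Sorption retards both mechanisms: v_R = v/R = 0.003979 m/day, D_R = D/R = 0.001653 m²/day.
Peak time from v_R²t² + 2D_R t − x² = 0: t = (√(D_R² + v_R²x²) − D_R)/v_R².
√(D_R² + v_R²x²) = √(0.001653² + 0.003979² × 34.2²) = 0.1361; v_R² = 1.583e-05.
t = (0.1361 − 0.001653)/1.583e-05 = 8490 days.

8490 days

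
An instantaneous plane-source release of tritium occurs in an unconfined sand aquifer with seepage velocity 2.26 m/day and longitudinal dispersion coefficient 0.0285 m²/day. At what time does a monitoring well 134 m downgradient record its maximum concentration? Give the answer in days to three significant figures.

59.3 days

For the 1D instantaneous-source solution, setting ∂C/∂t = 0 at fixed x gives v²t² + 2Dt − x² = 0, so t = (√(D² + v²x²) − D)/v².
√(D² + v²x²) = √(0.0285² + 2.26² × 134²) = 302.8; v² = 5.1076.
t = (302.8 − 0.0285)/5.1076 = 59.3 days (vs. the pure-advection estimate x/v = 59.3 d).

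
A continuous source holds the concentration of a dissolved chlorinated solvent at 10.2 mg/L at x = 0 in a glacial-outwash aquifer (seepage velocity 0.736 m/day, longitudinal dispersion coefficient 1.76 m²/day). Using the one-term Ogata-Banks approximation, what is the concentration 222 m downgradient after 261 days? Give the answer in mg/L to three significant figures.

For a continuous step input, C/C₀ ≈ ½·erfc((x−vt)/(2√(Dt))).
vt = 0.736 × 261 = 192.096 m and 2√(Dt) = 2√(1.76 × 261) = 42.87 m.
Argument (x−vt)/(2√(Dt)) = (222 − 192.096)/42.87 = 0.6976; ½·erfc(0.6976) = 0.1619.
C = 10.2 × 0.1619 = 1.65 mg/L.

1.65 mg/L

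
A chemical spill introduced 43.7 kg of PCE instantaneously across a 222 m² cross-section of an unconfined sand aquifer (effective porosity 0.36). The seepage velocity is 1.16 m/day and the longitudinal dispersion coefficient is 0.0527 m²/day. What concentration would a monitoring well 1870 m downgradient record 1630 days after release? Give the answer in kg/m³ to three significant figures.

0.00472 kg/m³

For an instantaneous plane source, C(x,t) = M/(n_e·A·√(4πDt)) · exp(−(x−vt)²/(4Dt)), with n_e·A the pore (flow) area.
Plume center vt = 1.16 × 1630 = 1890.8 m, so the well at 1870 m is 20.8 m upgradient of the peak.
√(4πDt) = 32.86 m, giving peak height M/(n_e·A·√(4πDt)) = 43.7/(0.36 × 222 × 32.86) = 0.01664 kg/m³.
(x−vt)²/(4Dt) = (-20.8)²/(4 × 0.0527 × 1630) = 1.259; exp(−1.259) = 0.2839.
C = 0.01664 × 0.2839 = 0.00472 kg/m³.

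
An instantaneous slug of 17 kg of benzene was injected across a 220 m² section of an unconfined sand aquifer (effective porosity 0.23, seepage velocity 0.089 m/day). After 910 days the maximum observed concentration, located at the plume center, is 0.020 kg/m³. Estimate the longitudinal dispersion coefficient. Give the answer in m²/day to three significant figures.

At the plume center C_max = M/(n_e·A·√(4πDt)), so D = M²/(4πt·(n_e·A·C_max)²).
n_e·A·C_max = 0.23 × 220 × 0.020 = 1.012 kg/m.
D = 17²/(4π × 910 × 1.012²) = 0.0247 m²/day.

0.0247 m²/day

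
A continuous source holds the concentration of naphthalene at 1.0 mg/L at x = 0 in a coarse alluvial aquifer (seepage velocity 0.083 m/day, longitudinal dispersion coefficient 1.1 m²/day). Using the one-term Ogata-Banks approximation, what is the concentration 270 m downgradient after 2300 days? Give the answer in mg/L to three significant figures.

0.133 mg/L

For a continuous step input, C/C₀ ≈ ½·erfc((x−vt)/(2√(Dt))).
vt = 0.083 × 2300 = 190.9 m and 2√(Dt) = 2√(1.1 × 2300) = 100.6 m.
Argument (x−vt)/(2√(Dt)) = (270 − 190.9)/100.6 = 0.7863; ½·erfc(0.7863) = 0.1331.
C = 1.0 × 0.1331 = 0.133 mg/L.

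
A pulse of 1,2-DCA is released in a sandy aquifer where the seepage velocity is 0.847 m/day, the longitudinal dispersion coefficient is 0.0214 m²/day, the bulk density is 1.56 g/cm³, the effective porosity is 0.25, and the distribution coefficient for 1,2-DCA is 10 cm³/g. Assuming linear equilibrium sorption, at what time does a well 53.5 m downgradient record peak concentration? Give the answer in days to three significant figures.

4000 days

Retardation factor R = 1 + ρ_b·K_d/n = 1 + 1.56 × 10/0.25 = 63.40.
Sorption retards both mechanisms: v_R = v/R = 0.01336 m/day, D_R = D/R = 0.0003375 m²/day.
Peak time from v_R²t² + 2D_R t − x² = 0: t = (√(D_R² + v_R²x²) − D_R)/v_R².
√(D_R² + v_R²x²) = √(0.0003375² + 0.01336² × 53.5²) = 0.7148; v_R² = 0.0001785.
t = (0.7148 − 0.0003375)/0.0001785 = 4000 days.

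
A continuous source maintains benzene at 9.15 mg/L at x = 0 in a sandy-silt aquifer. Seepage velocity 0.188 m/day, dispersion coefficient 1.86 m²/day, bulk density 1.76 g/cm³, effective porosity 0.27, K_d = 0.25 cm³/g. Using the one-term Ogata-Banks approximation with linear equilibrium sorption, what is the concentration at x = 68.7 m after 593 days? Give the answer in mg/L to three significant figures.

Retardation factor R = 1 + ρ_b·K_d/n = 1 + 1.76 × 0.25/0.27 = 2.630.
Sorption retards both mechanisms: v_R = v/R = 0.07148 m/day, D_R = D/R = 0.7072 m²/day.
v_R·t = 0.07148 × 593 = 42.38764 m; 2√(D_R t) = 40.96 m; argument = (68.7 − 42.38764)/40.96 = 0.6424.
C = C₀ × ½·erfc(0.6424) = 9.15 × 0.1818 = 1.66 mg/L.

1.66 mg/L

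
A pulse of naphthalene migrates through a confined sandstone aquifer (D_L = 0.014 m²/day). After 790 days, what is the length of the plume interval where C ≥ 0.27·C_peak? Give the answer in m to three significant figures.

The plume is Gaussian with σ = √(2Dt) = √(2 × 0.014 × 790) = 4.703 m.
C/C_peak = exp(−Δx²/(2σ²)) = 0.27 ⇒ Δx = σ·√(−2 ln 0.27) = 4.703 × 1.618 = 7.609 m.
Width = 2Δx = 15.2 m.

15.2 m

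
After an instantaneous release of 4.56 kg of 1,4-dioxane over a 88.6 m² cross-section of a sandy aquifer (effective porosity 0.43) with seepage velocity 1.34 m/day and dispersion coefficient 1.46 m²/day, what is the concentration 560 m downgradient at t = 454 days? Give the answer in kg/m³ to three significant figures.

0.000543 kg/m³

For an instantaneous plane source, C(x,t) = M/(n_e·A·√(4πDt)) · exp(−(x−vt)²/(4Dt)), with n_e·A the pore (flow) area.
Plume center vt = 1.34 × 454 = 608.36 m, so the well at 560 m is 48.36 m upgradient of the peak.
√(4πDt) = 91.27 m, giving peak height M/(n_e·A·√(4πDt)) = 4.56/(0.43 × 88.6 × 91.27) = 0.001311 kg/m³.
(x−vt)²/(4Dt) = (-48.36)²/(4 × 1.46 × 454) = 0.8821; exp(−0.8821) = 0.4139.
C = 0.001311 × 0.4139 = 0.000543 kg/m³.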